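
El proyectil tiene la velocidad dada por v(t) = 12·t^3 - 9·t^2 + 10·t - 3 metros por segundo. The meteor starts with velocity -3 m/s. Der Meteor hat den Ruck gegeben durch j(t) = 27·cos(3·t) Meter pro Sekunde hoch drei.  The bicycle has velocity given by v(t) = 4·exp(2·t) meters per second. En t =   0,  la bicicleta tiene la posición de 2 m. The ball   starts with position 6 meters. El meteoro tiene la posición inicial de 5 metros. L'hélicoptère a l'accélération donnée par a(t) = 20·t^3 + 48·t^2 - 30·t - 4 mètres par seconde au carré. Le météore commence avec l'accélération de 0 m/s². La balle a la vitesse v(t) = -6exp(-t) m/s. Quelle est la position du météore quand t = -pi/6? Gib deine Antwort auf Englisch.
We must find the antiderivative of our jerk equation j(t) = 27·cos(3·t) 3 times. Integrating jerk and using the initial condition a(0) = 0, we get a(t) = 9·sin(3·t). The antiderivative of acceleration is velocity. Using v(0) = -3, we get v(t) = -3·cos(3·t). Finding the integral of v(t) and using x(0) = 5: x(t) = 5 - sin(3·t). We have position x(t) = 5 - sin(3·t). Substituting t = -pi/6: x(-pi/6) = 6.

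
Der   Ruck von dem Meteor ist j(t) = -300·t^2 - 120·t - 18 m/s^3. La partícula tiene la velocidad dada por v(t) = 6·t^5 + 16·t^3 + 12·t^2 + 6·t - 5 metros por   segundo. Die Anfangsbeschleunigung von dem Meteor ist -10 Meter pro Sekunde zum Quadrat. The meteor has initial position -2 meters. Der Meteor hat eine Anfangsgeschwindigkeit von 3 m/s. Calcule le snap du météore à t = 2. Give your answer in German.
Um dies zu lösen, müssen wir 1 Ableitung unserer Gleichung für den Ruck j(t) = -300·t^2 - 120·t - 18 nehmen. Durch Ableiten von dem Ruck erhalten wir den Snap: s(t) = -600·t - 120. Wir haben den Snap s(t) = -600·t - 120. Durch Einsetzen von t = 2: s(2) = -1320.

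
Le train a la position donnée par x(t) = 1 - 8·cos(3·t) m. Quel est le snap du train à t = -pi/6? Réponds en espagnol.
Para resolver esto, necesitamos tomar 4 derivadas de nuestra ecuación de la posición x(t) = 1 - 8·cos(3·t). La derivada de la posición da la velocidad: v(t) = 24·sin(3·t). Derivando la velocidad, obtenemos la aceleración: a(t) = 72·cos(3·t). Derivando la aceleración, obtenemos la sacudida: j(t) = -216·sin(3·t). Tomando d/dt de j(t), encontramos s(t) = -648·cos(3·t). De la ecuación del snap s(t) = -648·cos(3·t), sustituimos t = -pi/6 para obtener s = 0.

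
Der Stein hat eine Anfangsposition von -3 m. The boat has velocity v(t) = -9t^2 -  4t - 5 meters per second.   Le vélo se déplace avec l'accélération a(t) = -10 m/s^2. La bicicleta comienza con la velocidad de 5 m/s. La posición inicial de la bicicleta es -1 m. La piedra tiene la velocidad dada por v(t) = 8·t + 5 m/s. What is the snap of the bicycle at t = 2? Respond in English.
Starting from acceleration a(t) = -10, we take 2 derivatives. Taking d/dt of a(t), we find j(t) = 0. Differentiating jerk, we get snap: s(t) = 0. From the given snap equation s(t) = 0, we substitute t = 2 to get s = 0.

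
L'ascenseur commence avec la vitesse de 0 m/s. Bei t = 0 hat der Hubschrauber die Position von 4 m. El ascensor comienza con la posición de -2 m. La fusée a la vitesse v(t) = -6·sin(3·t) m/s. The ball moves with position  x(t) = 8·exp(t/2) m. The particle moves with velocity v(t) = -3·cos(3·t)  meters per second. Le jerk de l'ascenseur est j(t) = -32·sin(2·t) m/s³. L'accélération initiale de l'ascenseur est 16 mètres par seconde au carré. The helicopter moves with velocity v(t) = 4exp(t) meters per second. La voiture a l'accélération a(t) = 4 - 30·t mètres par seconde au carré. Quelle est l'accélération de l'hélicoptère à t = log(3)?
Pour résoudre ceci, nous devons prendre 1 dérivée de notre équation de la vitesse v(t) = 4·exp(t). La dérivée de la vitesse donne l'accélération: a(t) = 4·exp(t). En utilisant a(t) = 4·exp(t) et en substituant t = log(3), nous trouvons a = 12.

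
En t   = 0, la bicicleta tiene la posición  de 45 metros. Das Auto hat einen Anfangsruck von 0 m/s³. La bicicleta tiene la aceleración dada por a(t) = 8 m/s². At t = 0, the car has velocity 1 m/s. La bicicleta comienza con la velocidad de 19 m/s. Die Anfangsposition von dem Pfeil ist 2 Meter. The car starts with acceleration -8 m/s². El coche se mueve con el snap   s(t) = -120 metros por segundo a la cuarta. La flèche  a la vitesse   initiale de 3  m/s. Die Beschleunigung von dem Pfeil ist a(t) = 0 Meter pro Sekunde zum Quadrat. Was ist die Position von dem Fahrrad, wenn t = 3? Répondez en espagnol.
Partiendo de la aceleración a(t) = 8, tomamos 2 integrales. La integral de la aceleración es la velocidad. Usando v(0) = 19, obtenemos v(t) = 8·t + 19. Tomando ∫v(t)dt y aplicando x(0) = 45, encontramos x(t) = 4·t^2 + 19·t + 45. Usando x(t) = 4·t^2 + 19·t + 45 y sustituyendo t = 3, encontramos x = 138.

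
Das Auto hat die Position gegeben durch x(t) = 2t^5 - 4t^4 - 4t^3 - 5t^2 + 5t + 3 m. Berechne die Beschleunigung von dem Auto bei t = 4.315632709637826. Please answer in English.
To solve this, we need to take 2 derivatives of our position equation x(t) = 2·t^5 - 4·t^4 - 4·t^3 - 5·t^2 + 5·t + 3. Taking d/dt of x(t), we find v(t) = 10·t^4 - 16·t^3 - 12·t^2 - 10·t + 5. The derivative of velocity gives acceleration: a(t) = 40·t^3 - 48·t^2 - 24·t - 10. Using a(t) = 40·t^3 - 48·t^2 - 24·t - 10 and substituting t = 4.315632709637826, we find a = 2207.53201198225.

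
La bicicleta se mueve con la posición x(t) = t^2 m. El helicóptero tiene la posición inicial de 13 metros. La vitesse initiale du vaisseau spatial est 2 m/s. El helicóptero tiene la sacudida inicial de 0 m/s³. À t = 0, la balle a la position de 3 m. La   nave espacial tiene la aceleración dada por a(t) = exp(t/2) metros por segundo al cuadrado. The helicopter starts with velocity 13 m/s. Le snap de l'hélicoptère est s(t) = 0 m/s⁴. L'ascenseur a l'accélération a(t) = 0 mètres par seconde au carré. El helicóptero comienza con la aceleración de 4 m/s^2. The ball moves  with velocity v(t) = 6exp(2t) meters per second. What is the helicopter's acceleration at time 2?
To solve this, we need to take 2 integrals of our snap equation s(t) = 0. Finding the integral of s(t) and using j(0) = 0: j(t) = 0. Integrating jerk and using the initial condition a(0) = 4, we get a(t) = 4. We have acceleration a(t) = 4. Substituting t = 2: a(2) = 4.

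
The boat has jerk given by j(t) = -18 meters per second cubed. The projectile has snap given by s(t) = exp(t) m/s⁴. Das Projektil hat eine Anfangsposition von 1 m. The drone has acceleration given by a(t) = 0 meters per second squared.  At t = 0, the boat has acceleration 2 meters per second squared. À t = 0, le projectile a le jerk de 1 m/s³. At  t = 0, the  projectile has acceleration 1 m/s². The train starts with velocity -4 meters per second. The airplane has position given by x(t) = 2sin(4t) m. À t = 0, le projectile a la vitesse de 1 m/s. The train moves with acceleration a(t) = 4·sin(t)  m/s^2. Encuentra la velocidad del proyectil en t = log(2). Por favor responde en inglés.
We must find the integral of our snap equation s(t) = exp(t) 3 times. The integral of snap is jerk. Using j(0) = 1, we get j(t) = exp(t). Finding the integral of j(t) and using a(0) = 1: a(t) = exp(t). Integrating acceleration and using the initial condition v(0) = 1, we get v(t) = exp(t). From the given velocity equation v(t) = exp(t), we substitute t = log(2) to get v = 2.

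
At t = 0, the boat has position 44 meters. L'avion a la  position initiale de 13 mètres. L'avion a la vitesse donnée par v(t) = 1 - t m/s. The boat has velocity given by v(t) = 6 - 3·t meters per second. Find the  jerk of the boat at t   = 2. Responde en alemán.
Ausgehend von der Geschwindigkeit v(t) = 6 - 3·t, nehmen wir 2 Ableitungen. Durch Ableiten von der Geschwindigkeit erhalten wir die Beschleunigung: a(t) = -3. Mit d/dt von a(t) finden wir j(t) = 0. Aus der Gleichung für den Ruck j(t) = 0, setzen wir t = 2 ein und erhalten j = 0.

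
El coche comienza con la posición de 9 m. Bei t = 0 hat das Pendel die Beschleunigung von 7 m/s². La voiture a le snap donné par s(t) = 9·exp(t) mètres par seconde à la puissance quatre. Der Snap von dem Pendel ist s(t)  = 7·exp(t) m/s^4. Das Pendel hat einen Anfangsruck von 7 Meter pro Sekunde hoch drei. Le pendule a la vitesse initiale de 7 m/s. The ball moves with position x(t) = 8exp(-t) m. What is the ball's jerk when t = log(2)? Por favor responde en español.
Partiendo de la posición x(t) = 8·exp(-t), tomamos 3 derivadas. Derivando la posición, obtenemos la velocidad: v(t) = -8·exp(-t). La derivada de la velocidad da la aceleración: a(t) = 8·exp(-t). La derivada de la aceleración da la sacudida: j(t) = -8·exp(-t). Usando j(t) = -8·exp(-t) y sustituyendo t = log(2), encontramos j = -4.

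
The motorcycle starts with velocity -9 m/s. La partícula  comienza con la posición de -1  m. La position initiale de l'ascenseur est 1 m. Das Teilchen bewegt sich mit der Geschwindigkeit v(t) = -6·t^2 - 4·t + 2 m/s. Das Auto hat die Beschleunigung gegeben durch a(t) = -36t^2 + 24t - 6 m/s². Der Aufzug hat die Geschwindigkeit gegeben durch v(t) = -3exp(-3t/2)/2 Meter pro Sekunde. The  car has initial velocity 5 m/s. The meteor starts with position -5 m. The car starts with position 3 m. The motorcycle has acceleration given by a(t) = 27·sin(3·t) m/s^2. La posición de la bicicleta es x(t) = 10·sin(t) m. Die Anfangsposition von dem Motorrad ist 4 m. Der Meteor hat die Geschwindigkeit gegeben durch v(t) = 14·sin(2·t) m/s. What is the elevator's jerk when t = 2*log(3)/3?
Starting from velocity v(t) = -3·exp(-3·t/2)/2, we take 2 derivatives. Taking d/dt of v(t), we find a(t) = 9·exp(-3·t/2)/4. Taking d/dt of a(t), we find j(t) = -27·exp(-3·t/2)/8. From the given jerk equation j(t) = -27·exp(-3·t/2)/8, we substitute t = 2*log(3)/3 to get j = -9/8.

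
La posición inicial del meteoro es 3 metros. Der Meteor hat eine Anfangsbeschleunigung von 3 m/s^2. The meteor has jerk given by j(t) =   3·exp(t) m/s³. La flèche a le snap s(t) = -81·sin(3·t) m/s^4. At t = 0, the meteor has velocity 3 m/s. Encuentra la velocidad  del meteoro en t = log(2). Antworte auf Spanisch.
Debemos encontrar la integral de nuestra ecuación de la sacudida j(t) = 3·exp(t) 2 veces. Tomando ∫j(t)dt y aplicando a(0) = 3, encontramos a(t) = 3·exp(t). La integral de la aceleración, con v(0) = 3, da la velocidad: v(t) = 3·exp(t). Usando v(t) = 3·exp(t) y sustituyendo t = log(2), encontramos v = 6.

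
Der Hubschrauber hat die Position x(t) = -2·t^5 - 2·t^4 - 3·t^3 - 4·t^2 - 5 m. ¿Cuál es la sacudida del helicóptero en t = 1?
Debemos derivar nuestra ecuación de la posición x(t) = -2·t^5 - 2·t^4 - 3·t^3 - 4·t^2 - 5 3 veces. La derivada de la posición da la velocidad: v(t) = -10·t^4 - 8·t^3 - 9·t^2 - 8·t. Tomando d/dt de v(t), encontramos a(t) = -40·t^3 - 24·t^2 - 18·t - 8. Tomando d/dt de a(t), encontramos j(t) = -120·t^2 - 48·t - 18. Tenemos la sacudida j(t) = -120·t^2 - 48·t - 18. Sustituyendo t = 1: j(1) = -186.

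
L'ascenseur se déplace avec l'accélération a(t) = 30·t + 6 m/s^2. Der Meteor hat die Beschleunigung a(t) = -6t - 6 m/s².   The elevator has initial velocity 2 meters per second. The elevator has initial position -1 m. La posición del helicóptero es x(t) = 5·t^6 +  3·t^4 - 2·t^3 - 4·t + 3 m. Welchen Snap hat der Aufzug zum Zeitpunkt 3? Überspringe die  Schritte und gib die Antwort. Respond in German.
Der Snap bei t = 3 ist s = 0.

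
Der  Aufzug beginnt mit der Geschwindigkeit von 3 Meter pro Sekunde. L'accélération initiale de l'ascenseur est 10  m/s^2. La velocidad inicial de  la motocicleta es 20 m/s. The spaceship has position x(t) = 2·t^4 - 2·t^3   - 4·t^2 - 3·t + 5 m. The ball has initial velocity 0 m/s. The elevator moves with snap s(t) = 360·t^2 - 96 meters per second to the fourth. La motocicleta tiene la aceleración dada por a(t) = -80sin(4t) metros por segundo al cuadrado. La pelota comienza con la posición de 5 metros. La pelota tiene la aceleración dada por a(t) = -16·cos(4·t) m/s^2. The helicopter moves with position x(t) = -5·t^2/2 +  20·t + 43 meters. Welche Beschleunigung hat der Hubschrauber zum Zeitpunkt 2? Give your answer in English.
Starting from position x(t) = -5·t^2/2 + 20·t + 43, we take 2 derivatives. The derivative of position gives velocity: v(t) = 20 - 5·t. Taking d/dt of v(t), we find a(t) = -5. From the given acceleration equation a(t) = -5, we substitute t = 2 to get a = -5.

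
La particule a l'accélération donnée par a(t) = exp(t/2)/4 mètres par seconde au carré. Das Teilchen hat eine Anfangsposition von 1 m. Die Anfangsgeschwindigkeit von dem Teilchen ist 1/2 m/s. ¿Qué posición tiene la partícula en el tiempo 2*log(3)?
Debemos encontrar la antiderivada de nuestra ecuación de la aceleración a(t) = exp(t/2)/4 2 veces. La antiderivada de la aceleración, con v(0) = 1/2, da la velocidad: v(t) = exp(t/2)/2. Integrando la velocidad y usando la condición inicial x(0) = 1, obtenemos x(t) = exp(t/2). Usando x(t) = exp(t/2) y sustituyendo t = 2*log(3), encontramos x = 3.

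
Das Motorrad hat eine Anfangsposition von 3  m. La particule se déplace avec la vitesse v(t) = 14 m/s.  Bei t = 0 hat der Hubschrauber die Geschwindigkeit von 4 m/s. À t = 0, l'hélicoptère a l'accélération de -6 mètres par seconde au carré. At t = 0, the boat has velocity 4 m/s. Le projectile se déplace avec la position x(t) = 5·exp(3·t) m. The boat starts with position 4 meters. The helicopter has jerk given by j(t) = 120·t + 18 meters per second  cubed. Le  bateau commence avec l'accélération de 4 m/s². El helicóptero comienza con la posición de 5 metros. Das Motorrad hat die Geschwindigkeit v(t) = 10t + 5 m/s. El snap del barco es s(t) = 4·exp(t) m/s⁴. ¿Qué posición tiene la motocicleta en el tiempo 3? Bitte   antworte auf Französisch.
En partant de la vitesse v(t) = 10·t + 5, nous prenons 1 primitive. L'intégrale de la vitesse, avec x(0) = 3, donne la position: x(t) = 5·t^2 + 5·t + 3. Nous avons la position x(t) = 5·t^2 + 5·t + 3. En substituant t = 3: x(3) = 63.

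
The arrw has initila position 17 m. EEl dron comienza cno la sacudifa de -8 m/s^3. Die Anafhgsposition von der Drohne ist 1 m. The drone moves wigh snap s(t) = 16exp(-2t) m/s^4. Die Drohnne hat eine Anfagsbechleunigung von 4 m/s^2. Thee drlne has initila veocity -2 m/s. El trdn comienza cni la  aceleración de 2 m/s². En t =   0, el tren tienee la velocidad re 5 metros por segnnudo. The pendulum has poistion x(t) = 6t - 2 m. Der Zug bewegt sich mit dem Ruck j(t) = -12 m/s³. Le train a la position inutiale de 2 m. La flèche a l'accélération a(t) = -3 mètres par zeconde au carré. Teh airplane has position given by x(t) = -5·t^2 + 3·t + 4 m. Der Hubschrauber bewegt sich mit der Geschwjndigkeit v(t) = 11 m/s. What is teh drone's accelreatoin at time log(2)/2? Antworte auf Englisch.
To solve this, we need to take 2 integrals of our snap equation s(t) = 16·exp(-2·t). Taking ∫s(t)dt and applying j(0) = -8, we find j(t) = -8·exp(-2·t). Integrating jerk and using the initial condition a(0) = 4, we get a(t) = 4·exp(-2·t). From the given acceleration equation a(t) = 4·exp(-2·t), we substitute t = log(2)/2 to get a = 2.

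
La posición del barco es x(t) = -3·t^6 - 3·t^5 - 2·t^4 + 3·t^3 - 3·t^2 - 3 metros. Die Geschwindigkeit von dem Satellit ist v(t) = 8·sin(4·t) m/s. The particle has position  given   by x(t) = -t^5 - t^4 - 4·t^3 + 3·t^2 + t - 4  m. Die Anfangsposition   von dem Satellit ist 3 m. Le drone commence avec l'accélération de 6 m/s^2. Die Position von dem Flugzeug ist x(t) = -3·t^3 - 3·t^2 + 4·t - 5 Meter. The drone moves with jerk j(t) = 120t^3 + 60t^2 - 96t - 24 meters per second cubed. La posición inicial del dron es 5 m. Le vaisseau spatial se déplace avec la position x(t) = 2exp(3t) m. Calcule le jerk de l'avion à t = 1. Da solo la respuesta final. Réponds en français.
Le jerk à t = 1 est j = -18.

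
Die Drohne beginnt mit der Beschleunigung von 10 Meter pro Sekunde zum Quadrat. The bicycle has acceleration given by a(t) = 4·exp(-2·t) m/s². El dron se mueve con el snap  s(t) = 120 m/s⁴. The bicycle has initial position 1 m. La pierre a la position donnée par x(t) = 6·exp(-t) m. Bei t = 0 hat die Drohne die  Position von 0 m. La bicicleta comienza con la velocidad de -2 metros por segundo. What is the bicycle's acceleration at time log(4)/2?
From the given acceleration equation a(t) = 4·exp(-2·t), we substitute t = log(4)/2 to get a = 1.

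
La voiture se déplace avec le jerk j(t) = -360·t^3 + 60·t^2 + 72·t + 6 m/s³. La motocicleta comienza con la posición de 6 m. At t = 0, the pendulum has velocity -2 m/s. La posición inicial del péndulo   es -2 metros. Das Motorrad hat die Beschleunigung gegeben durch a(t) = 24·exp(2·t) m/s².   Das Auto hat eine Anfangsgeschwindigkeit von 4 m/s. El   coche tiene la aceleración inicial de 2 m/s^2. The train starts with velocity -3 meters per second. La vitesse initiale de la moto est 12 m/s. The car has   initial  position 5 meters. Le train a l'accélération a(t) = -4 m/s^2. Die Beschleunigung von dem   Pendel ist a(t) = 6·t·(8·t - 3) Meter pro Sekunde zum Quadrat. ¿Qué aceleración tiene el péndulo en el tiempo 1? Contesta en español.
De la ecuación de la aceleración a(t) = 6·t·(8·t - 3), sustituimos t = 1 para obtener a = 30.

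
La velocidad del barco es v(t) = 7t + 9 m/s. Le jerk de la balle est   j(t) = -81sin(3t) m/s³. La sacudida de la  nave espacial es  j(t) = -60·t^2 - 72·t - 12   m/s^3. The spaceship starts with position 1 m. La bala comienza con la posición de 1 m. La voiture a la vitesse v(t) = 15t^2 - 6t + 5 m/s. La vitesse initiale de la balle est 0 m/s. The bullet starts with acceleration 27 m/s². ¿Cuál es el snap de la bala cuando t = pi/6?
Debemos derivar nuestra ecuación de la sacudida j(t) = -81·sin(3·t) 1 vez. Derivando la sacudida, obtenemos el snap: s(t) = -243·cos(3·t). De la ecuación del snap s(t) = -243·cos(3·t), sustituimos t = pi/6 para obtener s = 0.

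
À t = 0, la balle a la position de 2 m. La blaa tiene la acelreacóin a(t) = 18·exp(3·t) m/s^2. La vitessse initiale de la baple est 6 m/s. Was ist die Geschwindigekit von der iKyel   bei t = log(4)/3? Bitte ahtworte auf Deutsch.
Wir müssen das Integral unserer Gleichung für die Beschleunigung a(t) = 18·exp(3·t) 1-mal finden. Mit ∫a(t)dt und Anwendung von v(0) = 6, finden wir v(t) = 6·exp(3·t). Wir haben die Geschwindigkeit v(t) = 6·exp(3·t). Durch Einsetzen von t = log(4)/3: v(log(4)/3) = 24.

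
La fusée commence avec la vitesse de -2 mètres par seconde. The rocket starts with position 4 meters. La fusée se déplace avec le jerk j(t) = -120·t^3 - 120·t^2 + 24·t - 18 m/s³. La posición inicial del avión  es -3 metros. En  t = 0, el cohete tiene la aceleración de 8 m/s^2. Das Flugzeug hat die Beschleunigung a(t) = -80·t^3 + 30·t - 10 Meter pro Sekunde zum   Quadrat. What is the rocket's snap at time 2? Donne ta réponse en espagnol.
Partiendo de la sacudida j(t) = -120·t^3 - 120·t^2 + 24·t - 18, tomamos 1 derivada. Tomando d/dt de j(t), encontramos s(t) = -360·t^2 - 240·t + 24. Usando s(t) = -360·t^2 - 240·t + 24 y sustituyendo t = 2, encontramos s = -1896.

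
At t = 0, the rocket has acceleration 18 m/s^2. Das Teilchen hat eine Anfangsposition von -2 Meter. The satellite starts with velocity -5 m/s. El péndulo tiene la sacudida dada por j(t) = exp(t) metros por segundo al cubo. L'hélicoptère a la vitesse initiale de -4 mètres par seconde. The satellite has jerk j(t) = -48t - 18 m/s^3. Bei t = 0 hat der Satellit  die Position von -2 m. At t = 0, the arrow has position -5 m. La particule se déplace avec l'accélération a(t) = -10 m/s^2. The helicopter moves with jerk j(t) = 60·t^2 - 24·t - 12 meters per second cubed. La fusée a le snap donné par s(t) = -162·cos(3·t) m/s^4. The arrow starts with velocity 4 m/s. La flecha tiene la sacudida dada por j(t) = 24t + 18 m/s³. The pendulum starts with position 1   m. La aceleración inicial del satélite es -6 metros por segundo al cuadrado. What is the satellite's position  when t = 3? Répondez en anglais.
To find the answer, we compute 3 integrals of j(t) = -48·t - 18. Integrating jerk and using the initial condition a(0) = -6, we get a(t) = -24·t^2 - 18·t - 6. Taking ∫a(t)dt and applying v(0) = -5, we find v(t) = -8·t^3 - 9·t^2 - 6·t - 5. Finding the antiderivative of v(t) and using x(0) = -2: x(t) = -2·t^4 - 3·t^3 - 3·t^2 - 5·t - 2. We have position x(t) = -2·t^4 - 3·t^3 - 3·t^2 - 5·t - 2. Substituting t = 3: x(3) = -287.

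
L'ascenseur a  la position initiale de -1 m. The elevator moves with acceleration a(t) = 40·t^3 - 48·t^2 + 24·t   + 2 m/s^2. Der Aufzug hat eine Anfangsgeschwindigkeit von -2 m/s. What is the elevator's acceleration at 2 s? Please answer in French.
Nous avons l'accélération a(t) = 40·t^3 - 48·t^2 + 24·t + 2. En substituant t = 2: a(2) = 178.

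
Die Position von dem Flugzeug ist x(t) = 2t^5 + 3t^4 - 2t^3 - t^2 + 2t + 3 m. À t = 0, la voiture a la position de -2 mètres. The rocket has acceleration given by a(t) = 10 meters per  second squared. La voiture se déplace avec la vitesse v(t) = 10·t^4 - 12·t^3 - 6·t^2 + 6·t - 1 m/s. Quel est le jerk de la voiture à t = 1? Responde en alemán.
Wir müssen unsere Gleichung für die Geschwindigkeit v(t) = 10·t^4 - 12·t^3 - 6·t^2 + 6·t - 1 2-mal ableiten. Durch Ableiten von der Geschwindigkeit erhalten wir die Beschleunigung: a(t) = 40·t^3 - 36·t^2 - 12·t + 6. Die Ableitung von der Beschleunigung ergibt den Ruck: j(t) = 120·t^2 - 72·t - 12. Mit j(t) = 120·t^2 - 72·t - 12 und Einsetzen von t = 1, finden wir j = 36.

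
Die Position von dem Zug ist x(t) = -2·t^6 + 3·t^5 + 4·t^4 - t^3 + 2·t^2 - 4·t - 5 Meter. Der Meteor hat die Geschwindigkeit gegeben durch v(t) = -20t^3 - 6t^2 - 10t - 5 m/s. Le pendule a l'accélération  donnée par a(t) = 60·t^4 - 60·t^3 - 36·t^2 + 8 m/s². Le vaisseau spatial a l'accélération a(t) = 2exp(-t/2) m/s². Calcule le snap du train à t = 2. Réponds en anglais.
Starting from position x(t) = -2·t^6 + 3·t^5 + 4·t^4 - t^3 + 2·t^2 - 4·t - 5, we take 4 derivatives. The derivative of position gives velocity: v(t) = -12·t^5 + 15·t^4 + 16·t^3 - 3·t^2 + 4·t - 4. Differentiating velocity, we get acceleration: a(t) = -60·t^4 + 60·t^3 + 48·t^2 - 6·t + 4. Taking d/dt of a(t), we find j(t) = -240·t^3 + 180·t^2 + 96·t - 6. The derivative of jerk gives snap: s(t) = -720·t^2 + 360·t + 96. Using s(t) = -720·t^2 + 360·t + 96 and substituting t = 2, we find s = -2064.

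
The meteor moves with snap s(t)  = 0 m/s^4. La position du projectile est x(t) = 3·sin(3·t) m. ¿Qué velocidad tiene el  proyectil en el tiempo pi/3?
Debemos derivar nuestra ecuación de la posición x(t) = 3·sin(3·t) 1 vez. Tomando d/dt de x(t), encontramos v(t) = 9·cos(3·t). De la ecuación de la velocidad v(t) = 9·cos(3·t), sustituimos t = pi/3 para obtener v = -9.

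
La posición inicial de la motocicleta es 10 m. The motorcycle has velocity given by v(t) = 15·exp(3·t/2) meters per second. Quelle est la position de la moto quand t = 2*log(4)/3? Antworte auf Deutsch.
Ausgehend von der Geschwindigkeit v(t) = 15·exp(3·t/2), nehmen wir 1 Integral. Durch Integration von der Geschwindigkeit und Verwendung der Anfangsbedingung x(0) = 10, erhalten wir x(t) = 10·exp(3·t/2). Wir haben die Position x(t) = 10·exp(3·t/2). Durch Einsetzen von t = 2*log(4)/3: x(2*log(4)/3) = 40.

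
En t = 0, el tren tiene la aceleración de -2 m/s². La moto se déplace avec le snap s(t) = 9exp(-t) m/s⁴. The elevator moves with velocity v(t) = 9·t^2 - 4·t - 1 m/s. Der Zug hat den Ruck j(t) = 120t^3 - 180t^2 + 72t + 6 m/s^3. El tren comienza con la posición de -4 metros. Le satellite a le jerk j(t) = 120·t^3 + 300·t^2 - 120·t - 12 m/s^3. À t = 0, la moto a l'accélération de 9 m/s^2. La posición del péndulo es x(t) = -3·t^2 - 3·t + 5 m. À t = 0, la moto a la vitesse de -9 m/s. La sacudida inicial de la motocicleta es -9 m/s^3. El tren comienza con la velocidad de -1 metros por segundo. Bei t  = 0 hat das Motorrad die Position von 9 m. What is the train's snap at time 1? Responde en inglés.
We must differentiate our jerk equation j(t) = 120·t^3 - 180·t^2 + 72·t + 6 1 time. Taking d/dt of j(t), we find s(t) = 360·t^2 - 360·t + 72. We have snap s(t) = 360·t^2 - 360·t + 72. Substituting t = 1: s(1) = 72.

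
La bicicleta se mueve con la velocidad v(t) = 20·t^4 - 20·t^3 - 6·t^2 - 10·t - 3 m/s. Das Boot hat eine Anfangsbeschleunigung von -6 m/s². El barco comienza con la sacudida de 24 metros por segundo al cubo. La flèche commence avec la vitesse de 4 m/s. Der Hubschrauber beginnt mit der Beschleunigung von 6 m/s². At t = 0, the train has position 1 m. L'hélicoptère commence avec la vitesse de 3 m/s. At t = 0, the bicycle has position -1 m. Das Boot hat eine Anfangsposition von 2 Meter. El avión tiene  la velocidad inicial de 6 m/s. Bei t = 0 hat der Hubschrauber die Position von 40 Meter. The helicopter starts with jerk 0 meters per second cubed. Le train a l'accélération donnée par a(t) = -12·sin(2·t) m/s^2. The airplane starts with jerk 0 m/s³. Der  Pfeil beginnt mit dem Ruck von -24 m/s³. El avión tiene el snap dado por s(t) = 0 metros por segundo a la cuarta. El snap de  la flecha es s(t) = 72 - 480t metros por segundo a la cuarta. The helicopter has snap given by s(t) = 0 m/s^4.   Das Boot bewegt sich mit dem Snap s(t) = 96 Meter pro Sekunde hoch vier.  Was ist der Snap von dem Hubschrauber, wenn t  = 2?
Mit s(t) = 0 und Einsetzen von t = 2, finden wir s = 0.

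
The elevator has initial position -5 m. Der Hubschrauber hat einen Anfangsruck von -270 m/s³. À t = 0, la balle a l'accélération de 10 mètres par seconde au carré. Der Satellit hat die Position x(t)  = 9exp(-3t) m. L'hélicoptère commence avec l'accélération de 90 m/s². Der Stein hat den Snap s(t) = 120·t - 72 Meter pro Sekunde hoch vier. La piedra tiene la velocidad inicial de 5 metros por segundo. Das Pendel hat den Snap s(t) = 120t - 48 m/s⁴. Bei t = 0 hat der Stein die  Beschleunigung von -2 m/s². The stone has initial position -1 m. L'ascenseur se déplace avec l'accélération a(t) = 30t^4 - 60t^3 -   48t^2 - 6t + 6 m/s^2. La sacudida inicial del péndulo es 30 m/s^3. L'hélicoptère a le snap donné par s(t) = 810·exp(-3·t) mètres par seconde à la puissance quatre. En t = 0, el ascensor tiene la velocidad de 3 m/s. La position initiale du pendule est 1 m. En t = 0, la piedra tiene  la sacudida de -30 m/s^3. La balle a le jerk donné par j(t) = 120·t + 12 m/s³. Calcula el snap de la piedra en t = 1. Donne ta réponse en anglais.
From the given snap equation s(t) = 120·t - 72, we substitute t = 1 to get s = 48.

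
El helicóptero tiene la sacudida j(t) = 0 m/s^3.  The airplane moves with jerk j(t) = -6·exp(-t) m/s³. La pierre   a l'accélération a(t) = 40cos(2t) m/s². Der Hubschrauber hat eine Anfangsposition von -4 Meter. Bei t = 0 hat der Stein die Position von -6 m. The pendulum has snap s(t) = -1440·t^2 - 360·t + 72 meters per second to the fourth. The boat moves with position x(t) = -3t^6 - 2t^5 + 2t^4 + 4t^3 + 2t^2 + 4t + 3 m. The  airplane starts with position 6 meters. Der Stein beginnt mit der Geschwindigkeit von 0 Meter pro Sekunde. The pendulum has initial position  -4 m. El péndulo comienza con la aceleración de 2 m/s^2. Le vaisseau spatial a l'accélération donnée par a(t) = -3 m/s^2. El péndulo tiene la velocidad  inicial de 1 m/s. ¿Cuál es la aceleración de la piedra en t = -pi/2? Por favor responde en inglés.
From the given acceleration equation a(t) = 40·cos(2·t), we substitute t = -pi/2 to get a = -40.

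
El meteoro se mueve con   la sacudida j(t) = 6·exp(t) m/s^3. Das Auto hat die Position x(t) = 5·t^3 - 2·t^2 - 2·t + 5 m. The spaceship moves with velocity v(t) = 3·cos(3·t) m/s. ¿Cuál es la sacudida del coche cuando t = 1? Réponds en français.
Nous devons dériver notre équation de la position x(t) = 5·t^3 - 2·t^2 - 2·t + 5 3 fois. En prenant d/dt de x(t), nous trouvons v(t) = 15·t^2 - 4·t - 2. La dérivée de la vitesse donne l'accélération: a(t) = 30·t - 4. La dérivée de l'accélération donne le jerk: j(t) = 30. De l'équation du jerk j(t) = 30, nous substituons t = 1 pour obtenir j = 30.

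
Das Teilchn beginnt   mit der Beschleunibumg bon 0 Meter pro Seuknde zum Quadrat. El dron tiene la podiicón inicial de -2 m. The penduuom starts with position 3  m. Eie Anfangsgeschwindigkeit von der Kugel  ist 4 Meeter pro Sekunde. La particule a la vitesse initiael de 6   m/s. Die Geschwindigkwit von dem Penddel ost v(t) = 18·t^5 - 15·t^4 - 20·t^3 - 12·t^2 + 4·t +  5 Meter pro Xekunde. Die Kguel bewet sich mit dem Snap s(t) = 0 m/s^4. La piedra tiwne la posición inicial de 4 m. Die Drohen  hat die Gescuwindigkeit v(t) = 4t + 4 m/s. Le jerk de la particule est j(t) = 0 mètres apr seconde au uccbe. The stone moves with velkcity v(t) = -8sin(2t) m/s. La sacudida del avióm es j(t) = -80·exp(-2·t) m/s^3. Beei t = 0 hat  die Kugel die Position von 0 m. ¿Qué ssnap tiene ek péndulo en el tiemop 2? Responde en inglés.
To solve this, we need to take 3 derivatives of our velocity equation v(t) = 18·t^5 - 15·t^4 - 20·t^3 - 12·t^2 + 4·t + 5. Taking d/dt of v(t), we find a(t) = 90·t^4 - 60·t^3 - 60·t^2 - 24·t + 4. Differentiating acceleration, we get jerk: j(t) = 360·t^3 - 180·t^2 - 120·t - 24. The derivative of jerk gives snap: s(t) = 1080·t^2 - 360·t - 120. Using s(t) = 1080·t^2 - 360·t - 120 and substituting t = 2, we find s = 3480.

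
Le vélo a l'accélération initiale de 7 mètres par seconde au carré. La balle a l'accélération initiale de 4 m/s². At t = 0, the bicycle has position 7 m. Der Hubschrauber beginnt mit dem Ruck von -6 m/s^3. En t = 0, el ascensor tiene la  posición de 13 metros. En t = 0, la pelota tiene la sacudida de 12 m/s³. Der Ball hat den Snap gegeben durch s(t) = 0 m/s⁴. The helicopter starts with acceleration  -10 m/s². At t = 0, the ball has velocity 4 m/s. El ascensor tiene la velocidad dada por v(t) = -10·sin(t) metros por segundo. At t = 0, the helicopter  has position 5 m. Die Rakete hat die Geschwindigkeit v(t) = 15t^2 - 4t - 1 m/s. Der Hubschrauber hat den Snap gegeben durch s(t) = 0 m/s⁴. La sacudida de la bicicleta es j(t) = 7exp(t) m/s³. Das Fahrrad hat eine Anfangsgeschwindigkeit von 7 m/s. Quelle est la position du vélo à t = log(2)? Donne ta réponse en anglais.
To find the answer, we compute 3 antiderivatives of j(t) = 7·exp(t). Finding the antiderivative of j(t) and using a(0) = 7: a(t) = 7·exp(t). The integral of acceleration, with v(0) = 7, gives velocity: v(t) = 7·exp(t). Taking ∫v(t)dt and applying x(0) = 7, we find x(t) = 7·exp(t). We have position x(t) = 7·exp(t). Substituting t = log(2): x(log(2)) = 14.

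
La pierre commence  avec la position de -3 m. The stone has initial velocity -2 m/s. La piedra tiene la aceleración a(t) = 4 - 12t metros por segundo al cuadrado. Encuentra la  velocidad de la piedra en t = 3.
Para resolver esto, necesitamos tomar 1 integral de nuestra ecuación de la aceleración a(t) = 4 - 12·t. La antiderivada de la aceleración, con v(0) = -2, da la velocidad: v(t) = -6·t^2 + 4·t - 2. De la ecuación de la velocidad v(t) = -6·t^2 + 4·t - 2, sustituimos t = 3 para obtener v = -44.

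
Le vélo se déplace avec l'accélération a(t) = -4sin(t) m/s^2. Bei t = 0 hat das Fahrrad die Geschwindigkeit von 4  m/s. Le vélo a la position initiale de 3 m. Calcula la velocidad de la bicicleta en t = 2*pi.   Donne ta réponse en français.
Nous devons intégrer notre équation de l'accélération a(t) = -4·sin(t) 1 fois. La primitive de l'accélération est la vitesse. En utilisant v(0) = 4, nous obtenons v(t) = 4·cos(t). De l'équation de la vitesse v(t) = 4·cos(t), nous substituons t = 2*pi pour obtenir v = 4.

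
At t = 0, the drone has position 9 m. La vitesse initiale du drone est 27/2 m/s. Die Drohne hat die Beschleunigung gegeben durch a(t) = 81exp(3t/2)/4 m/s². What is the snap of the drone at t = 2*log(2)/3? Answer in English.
We must differentiate our acceleration equation a(t) = 81·exp(3·t/2)/4 2 times. The derivative of acceleration gives jerk: j(t) = 243·exp(3·t/2)/8. The derivative of jerk gives snap: s(t) = 729·exp(3·t/2)/16. We have snap s(t) = 729·exp(3·t/2)/16. Substituting t = 2*log(2)/3: s(2*log(2)/3) = 729/8.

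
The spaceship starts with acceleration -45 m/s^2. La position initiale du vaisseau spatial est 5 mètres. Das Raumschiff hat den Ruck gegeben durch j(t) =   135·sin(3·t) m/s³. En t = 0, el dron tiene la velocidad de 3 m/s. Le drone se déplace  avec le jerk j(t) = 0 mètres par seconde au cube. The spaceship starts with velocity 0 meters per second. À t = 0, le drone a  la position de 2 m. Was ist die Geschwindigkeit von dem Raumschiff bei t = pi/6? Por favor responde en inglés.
To solve this, we need to take 2 integrals of our jerk equation j(t) = 135·sin(3·t). Integrating jerk and using the initial condition a(0) = -45, we get a(t) = -45·cos(3·t). The antiderivative of acceleration is velocity. Using v(0) = 0, we get v(t) = -15·sin(3·t). Using v(t) = -15·sin(3·t) and substituting t = pi/6, we find v = -15.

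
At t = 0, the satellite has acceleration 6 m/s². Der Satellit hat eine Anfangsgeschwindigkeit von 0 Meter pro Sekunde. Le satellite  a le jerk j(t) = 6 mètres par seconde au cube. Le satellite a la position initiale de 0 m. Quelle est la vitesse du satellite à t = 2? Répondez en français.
Nous devons intégrer notre équation du jerk j(t) = 6 2 fois. En prenant ∫j(t)dt et en appliquant a(0) = 6, nous trouvons a(t) = 6·t + 6. En intégrant l'accélération et en utilisant la condition initiale v(0) = 0, nous obtenons v(t) = 3·t·(t + 2). En utilisant v(t) = 3·t·(t + 2) et en substituant t = 2, nous trouvons v = 24.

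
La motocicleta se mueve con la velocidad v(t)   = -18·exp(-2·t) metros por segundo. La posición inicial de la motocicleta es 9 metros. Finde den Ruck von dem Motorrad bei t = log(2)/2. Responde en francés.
Pour résoudre ceci, nous devons prendre 2 dérivées de notre équation de la vitesse v(t) = -18·exp(-2·t). La dérivée de la vitesse donne l'accélération: a(t) = 36·exp(-2·t). La dérivée de l'accélération donne le jerk: j(t) = -72·exp(-2·t). Nous avons le jerk j(t) = -72·exp(-2·t). En substituant t = log(2)/2: j(log(2)/2) = -36.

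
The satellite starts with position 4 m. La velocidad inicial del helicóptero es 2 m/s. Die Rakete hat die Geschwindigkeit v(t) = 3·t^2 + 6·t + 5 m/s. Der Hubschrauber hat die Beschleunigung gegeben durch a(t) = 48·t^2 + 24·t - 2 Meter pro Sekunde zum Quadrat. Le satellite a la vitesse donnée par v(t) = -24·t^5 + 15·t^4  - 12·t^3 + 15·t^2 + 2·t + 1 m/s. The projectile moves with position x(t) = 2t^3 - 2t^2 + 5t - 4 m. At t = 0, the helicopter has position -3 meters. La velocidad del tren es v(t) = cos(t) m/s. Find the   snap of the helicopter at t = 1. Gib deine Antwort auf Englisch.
We must differentiate our acceleration equation a(t) = 48·t^2 + 24·t - 2 2 times. The derivative of acceleration gives jerk: j(t) = 96·t + 24. The derivative of jerk gives snap: s(t) = 96. We have snap s(t) = 96. Substituting t = 1: s(1) = 96.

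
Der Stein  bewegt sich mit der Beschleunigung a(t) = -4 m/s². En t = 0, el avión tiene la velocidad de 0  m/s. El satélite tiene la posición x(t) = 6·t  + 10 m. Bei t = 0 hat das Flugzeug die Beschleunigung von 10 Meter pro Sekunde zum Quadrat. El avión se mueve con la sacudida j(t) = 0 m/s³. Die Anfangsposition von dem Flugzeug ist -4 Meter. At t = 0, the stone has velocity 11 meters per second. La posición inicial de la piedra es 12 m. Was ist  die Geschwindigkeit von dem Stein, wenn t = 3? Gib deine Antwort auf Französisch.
Nous devons trouver l'intégrale de notre équation de l'accélération a(t) = -4 1 fois. L'intégrale de l'accélération, avec v(0) = 11, donne la vitesse: v(t) = 11 - 4·t. Nous avons la vitesse v(t) = 11 - 4·t. En substituant t = 3: v(3) = -1.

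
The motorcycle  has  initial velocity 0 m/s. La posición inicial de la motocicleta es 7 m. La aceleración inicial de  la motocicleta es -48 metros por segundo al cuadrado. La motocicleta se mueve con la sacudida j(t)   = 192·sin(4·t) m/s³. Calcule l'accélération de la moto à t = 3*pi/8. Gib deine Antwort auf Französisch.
Pour résoudre ceci, nous devons prendre 1 intégrale de notre équation du jerk j(t) = 192·sin(4·t). L'intégrale du jerk est l'accélération. En utilisant a(0) = -48, nous obtenons a(t) = -48·cos(4·t). Nous avons l'accélération a(t) = -48·cos(4·t). En substituant t = 3*pi/8: a(3*pi/8) = 0.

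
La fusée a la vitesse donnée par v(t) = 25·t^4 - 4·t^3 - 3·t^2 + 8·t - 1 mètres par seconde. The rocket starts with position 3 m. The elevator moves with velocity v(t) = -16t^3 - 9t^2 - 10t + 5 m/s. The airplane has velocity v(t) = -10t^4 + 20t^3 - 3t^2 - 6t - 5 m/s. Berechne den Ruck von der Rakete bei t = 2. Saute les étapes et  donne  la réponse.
Bei t = 2, j = 1146.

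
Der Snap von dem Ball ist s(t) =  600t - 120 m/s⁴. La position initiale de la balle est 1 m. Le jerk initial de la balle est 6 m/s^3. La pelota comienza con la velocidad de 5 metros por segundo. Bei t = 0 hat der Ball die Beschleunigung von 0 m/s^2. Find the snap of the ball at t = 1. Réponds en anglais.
From the given snap equation s(t) = 600·t - 120, we substitute t = 1 to get s = 480.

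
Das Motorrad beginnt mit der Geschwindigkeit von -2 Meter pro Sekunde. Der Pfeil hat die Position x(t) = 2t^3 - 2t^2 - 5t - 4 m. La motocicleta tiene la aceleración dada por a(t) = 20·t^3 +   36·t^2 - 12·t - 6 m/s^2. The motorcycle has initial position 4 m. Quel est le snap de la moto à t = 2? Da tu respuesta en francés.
Pour résoudre ceci, nous devons prendre 2 dérivées de notre équation de l'accélération a(t) = 20·t^3 + 36·t^2 - 12·t - 6. La dérivée de l'accélération donne le jerk: j(t) = 60·t^2 + 72·t - 12. La dérivée du jerk donne le snap: s(t) = 120·t + 72. En utilisant s(t) = 120·t + 72 et en substituant t = 2, nous trouvons s = 312.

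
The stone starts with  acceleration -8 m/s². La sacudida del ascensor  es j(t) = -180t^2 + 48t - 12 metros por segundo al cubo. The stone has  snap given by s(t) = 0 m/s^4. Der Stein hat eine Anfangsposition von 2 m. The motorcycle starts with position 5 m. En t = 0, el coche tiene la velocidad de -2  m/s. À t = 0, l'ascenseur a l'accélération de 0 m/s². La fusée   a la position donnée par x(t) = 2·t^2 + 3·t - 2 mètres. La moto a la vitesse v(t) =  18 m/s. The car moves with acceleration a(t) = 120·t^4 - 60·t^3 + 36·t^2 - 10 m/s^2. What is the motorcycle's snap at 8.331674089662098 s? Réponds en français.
Pour résoudre ceci, nous devons prendre 3 dérivées de notre équation de la vitesse v(t) = 18. La dérivée de la vitesse donne l'accélération: a(t) = 0. La dérivée de l'accélération donne le jerk: j(t) = 0. En prenant d/dt de j(t), nous trouvons s(t) = 0. De l'équation du snap s(t) = 0, nous substituons t = 8.331674089662098 pour obtenir s = 0.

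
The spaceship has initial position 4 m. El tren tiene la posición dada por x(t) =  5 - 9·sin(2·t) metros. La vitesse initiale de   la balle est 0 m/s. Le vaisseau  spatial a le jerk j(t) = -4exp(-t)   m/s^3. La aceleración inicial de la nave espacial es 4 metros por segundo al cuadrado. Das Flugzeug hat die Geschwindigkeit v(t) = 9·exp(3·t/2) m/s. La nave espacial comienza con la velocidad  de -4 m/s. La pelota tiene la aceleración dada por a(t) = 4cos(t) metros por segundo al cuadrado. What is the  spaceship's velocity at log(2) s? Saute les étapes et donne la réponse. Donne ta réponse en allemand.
Die Antwort ist -2.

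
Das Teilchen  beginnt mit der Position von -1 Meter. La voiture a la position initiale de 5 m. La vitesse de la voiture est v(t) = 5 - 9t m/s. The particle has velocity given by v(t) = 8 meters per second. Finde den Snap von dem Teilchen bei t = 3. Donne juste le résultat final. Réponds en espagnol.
El snap en t = 3 es s = 0.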